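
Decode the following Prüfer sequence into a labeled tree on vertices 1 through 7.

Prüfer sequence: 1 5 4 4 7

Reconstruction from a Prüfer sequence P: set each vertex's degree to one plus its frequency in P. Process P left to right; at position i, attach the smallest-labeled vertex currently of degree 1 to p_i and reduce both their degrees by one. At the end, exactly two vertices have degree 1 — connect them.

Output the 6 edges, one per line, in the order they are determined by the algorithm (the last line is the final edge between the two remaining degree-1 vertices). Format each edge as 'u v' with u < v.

Initial degrees: {1:2, 2:1, 3:1, 4:3, 5:2, 6:1, 7:2}
Step 1: smallest deg-1 vertex = 2, p_1 = 1. Add edge {1,2}. Now deg[2]=0, deg[1]=1.
Step 2: smallest deg-1 vertex = 1, p_2 = 5. Add edge {1,5}. Now deg[1]=0, deg[5]=1.
Step 3: smallest deg-1 vertex = 3, p_3 = 4. Add edge {3,4}. Now deg[3]=0, deg[4]=2.
Step 4: smallest deg-1 vertex = 5, p_4 = 4. Add edge {4,5}. Now deg[5]=0, deg[4]=1.
Step 5: smallest deg-1 vertex = 4, p_5 = 7. Add edge {4,7}. Now deg[4]=0, deg[7]=1.
Final: two remaining deg-1 vertices are 6, 7. Add edge {6,7}.

Answer: 1 2
1 5
3 4
4 5
4 7
6 7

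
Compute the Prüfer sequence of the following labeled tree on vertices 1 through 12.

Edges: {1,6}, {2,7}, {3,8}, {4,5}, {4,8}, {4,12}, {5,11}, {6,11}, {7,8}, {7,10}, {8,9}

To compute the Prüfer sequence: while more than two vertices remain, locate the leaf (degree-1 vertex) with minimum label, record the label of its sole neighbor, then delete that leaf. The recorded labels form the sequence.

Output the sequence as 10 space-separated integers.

Answer: 6 7 8 11 8 7 8 4 5 4

Derivation:
Step 1: leaves = {1,2,3,9,10,12}. Remove smallest leaf 1, emit neighbor 6.
Step 2: leaves = {2,3,6,9,10,12}. Remove smallest leaf 2, emit neighbor 7.
Step 3: leaves = {3,6,9,10,12}. Remove smallest leaf 3, emit neighbor 8.
Step 4: leaves = {6,9,10,12}. Remove smallest leaf 6, emit neighbor 11.
Step 5: leaves = {9,10,11,12}. Remove smallest leaf 9, emit neighbor 8.
Step 6: leaves = {10,11,12}. Remove smallest leaf 10, emit neighbor 7.
Step 7: leaves = {7,11,12}. Remove smallest leaf 7, emit neighbor 8.
Step 8: leaves = {8,11,12}. Remove smallest leaf 8, emit neighbor 4.
Step 9: leaves = {11,12}. Remove smallest leaf 11, emit neighbor 5.
Step 10: leaves = {5,12}. Remove smallest leaf 5, emit neighbor 4.
Done: 2 vertices remain (4, 12). Sequence = [6 7 8 11 8 7 8 4 5 4]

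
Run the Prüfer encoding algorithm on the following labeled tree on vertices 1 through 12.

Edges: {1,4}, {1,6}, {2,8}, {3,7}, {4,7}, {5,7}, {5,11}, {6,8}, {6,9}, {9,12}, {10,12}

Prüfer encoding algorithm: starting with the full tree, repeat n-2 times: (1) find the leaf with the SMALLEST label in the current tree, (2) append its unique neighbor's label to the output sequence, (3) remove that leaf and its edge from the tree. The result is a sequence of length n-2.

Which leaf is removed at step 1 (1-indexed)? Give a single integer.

Answer: 2

Derivation:
Step 1: current leaves = {2,3,10,11}. Remove leaf 2 (neighbor: 8).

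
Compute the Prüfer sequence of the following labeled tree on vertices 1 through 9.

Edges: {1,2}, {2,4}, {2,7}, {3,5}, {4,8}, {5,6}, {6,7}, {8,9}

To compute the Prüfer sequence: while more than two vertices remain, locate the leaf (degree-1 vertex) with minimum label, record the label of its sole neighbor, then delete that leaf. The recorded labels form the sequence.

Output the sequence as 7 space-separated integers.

Answer: 2 5 6 7 2 4 8

Derivation:
Step 1: leaves = {1,3,9}. Remove smallest leaf 1, emit neighbor 2.
Step 2: leaves = {3,9}. Remove smallest leaf 3, emit neighbor 5.
Step 3: leaves = {5,9}. Remove smallest leaf 5, emit neighbor 6.
Step 4: leaves = {6,9}. Remove smallest leaf 6, emit neighbor 7.
Step 5: leaves = {7,9}. Remove smallest leaf 7, emit neighbor 2.
Step 6: leaves = {2,9}. Remove smallest leaf 2, emit neighbor 4.
Step 7: leaves = {4,9}. Remove smallest leaf 4, emit neighbor 8.
Done: 2 vertices remain (8, 9). Sequence = [2 5 6 7 2 4 8]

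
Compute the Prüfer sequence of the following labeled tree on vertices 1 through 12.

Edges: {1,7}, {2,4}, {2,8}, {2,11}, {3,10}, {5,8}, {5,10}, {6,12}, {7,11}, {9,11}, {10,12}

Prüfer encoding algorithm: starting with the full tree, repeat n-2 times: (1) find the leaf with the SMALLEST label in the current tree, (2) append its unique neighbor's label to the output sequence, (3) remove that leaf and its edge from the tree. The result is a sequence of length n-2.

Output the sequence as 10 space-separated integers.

Step 1: leaves = {1,3,4,6,9}. Remove smallest leaf 1, emit neighbor 7.
Step 2: leaves = {3,4,6,7,9}. Remove smallest leaf 3, emit neighbor 10.
Step 3: leaves = {4,6,7,9}. Remove smallest leaf 4, emit neighbor 2.
Step 4: leaves = {6,7,9}. Remove smallest leaf 6, emit neighbor 12.
Step 5: leaves = {7,9,12}. Remove smallest leaf 7, emit neighbor 11.
Step 6: leaves = {9,12}. Remove smallest leaf 9, emit neighbor 11.
Step 7: leaves = {11,12}. Remove smallest leaf 11, emit neighbor 2.
Step 8: leaves = {2,12}. Remove smallest leaf 2, emit neighbor 8.
Step 9: leaves = {8,12}. Remove smallest leaf 8, emit neighbor 5.
Step 10: leaves = {5,12}. Remove smallest leaf 5, emit neighbor 10.
Done: 2 vertices remain (10, 12). Sequence = [7 10 2 12 11 11 2 8 5 10]

Answer: 7 10 2 12 11 11 2 8 5 10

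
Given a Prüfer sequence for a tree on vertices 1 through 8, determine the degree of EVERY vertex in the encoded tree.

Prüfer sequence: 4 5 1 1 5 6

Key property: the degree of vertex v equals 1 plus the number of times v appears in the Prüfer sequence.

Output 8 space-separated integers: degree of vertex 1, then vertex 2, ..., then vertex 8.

p_1 = 4: count[4] becomes 1
p_2 = 5: count[5] becomes 1
p_3 = 1: count[1] becomes 1
p_4 = 1: count[1] becomes 2
p_5 = 5: count[5] becomes 2
p_6 = 6: count[6] becomes 1
Degrees (1 + count): deg[1]=1+2=3, deg[2]=1+0=1, deg[3]=1+0=1, deg[4]=1+1=2, deg[5]=1+2=3, deg[6]=1+1=2, deg[7]=1+0=1, deg[8]=1+0=1

Answer: 3 1 1 2 3 2 1 1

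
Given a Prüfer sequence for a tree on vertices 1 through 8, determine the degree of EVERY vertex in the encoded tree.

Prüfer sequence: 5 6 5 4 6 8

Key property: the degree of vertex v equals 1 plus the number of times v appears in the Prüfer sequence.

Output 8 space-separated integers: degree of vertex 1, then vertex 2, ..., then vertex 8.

p_1 = 5: count[5] becomes 1
p_2 = 6: count[6] becomes 1
p_3 = 5: count[5] becomes 2
p_4 = 4: count[4] becomes 1
p_5 = 6: count[6] becomes 2
p_6 = 8: count[8] becomes 1
Degrees (1 + count): deg[1]=1+0=1, deg[2]=1+0=1, deg[3]=1+0=1, deg[4]=1+1=2, deg[5]=1+2=3, deg[6]=1+2=3, deg[7]=1+0=1, deg[8]=1+1=2

Answer: 1 1 1 2 3 3 1 2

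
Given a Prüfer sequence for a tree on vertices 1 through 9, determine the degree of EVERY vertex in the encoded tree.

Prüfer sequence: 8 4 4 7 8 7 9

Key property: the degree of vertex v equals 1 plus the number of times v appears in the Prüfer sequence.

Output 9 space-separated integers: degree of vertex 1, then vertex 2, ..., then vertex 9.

Answer: 1 1 1 3 1 1 3 3 2

Derivation:
p_1 = 8: count[8] becomes 1
p_2 = 4: count[4] becomes 1
p_3 = 4: count[4] becomes 2
p_4 = 7: count[7] becomes 1
p_5 = 8: count[8] becomes 2
p_6 = 7: count[7] becomes 2
p_7 = 9: count[9] becomes 1
Degrees (1 + count): deg[1]=1+0=1, deg[2]=1+0=1, deg[3]=1+0=1, deg[4]=1+2=3, deg[5]=1+0=1, deg[6]=1+0=1, deg[7]=1+2=3, deg[8]=1+2=3, deg[9]=1+1=2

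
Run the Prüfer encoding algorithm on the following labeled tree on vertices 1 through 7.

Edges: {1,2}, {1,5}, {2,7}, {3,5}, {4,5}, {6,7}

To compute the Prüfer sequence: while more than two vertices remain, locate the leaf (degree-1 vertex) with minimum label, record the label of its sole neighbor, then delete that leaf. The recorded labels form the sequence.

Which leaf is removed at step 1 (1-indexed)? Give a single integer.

Answer: 3

Derivation:
Step 1: current leaves = {3,4,6}. Remove leaf 3 (neighbor: 5).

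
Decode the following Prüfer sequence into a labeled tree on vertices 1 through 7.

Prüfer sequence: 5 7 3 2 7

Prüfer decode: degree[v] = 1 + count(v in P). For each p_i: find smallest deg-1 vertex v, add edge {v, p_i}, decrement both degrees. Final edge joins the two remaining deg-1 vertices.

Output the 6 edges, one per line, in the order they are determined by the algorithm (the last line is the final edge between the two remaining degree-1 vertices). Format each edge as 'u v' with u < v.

Answer: 1 5
4 7
3 5
2 3
2 7
6 7

Derivation:
Initial degrees: {1:1, 2:2, 3:2, 4:1, 5:2, 6:1, 7:3}
Step 1: smallest deg-1 vertex = 1, p_1 = 5. Add edge {1,5}. Now deg[1]=0, deg[5]=1.
Step 2: smallest deg-1 vertex = 4, p_2 = 7. Add edge {4,7}. Now deg[4]=0, deg[7]=2.
Step 3: smallest deg-1 vertex = 5, p_3 = 3. Add edge {3,5}. Now deg[5]=0, deg[3]=1.
Step 4: smallest deg-1 vertex = 3, p_4 = 2. Add edge {2,3}. Now deg[3]=0, deg[2]=1.
Step 5: smallest deg-1 vertex = 2, p_5 = 7. Add edge {2,7}. Now deg[2]=0, deg[7]=1.
Final: two remaining deg-1 vertices are 6, 7. Add edge {6,7}.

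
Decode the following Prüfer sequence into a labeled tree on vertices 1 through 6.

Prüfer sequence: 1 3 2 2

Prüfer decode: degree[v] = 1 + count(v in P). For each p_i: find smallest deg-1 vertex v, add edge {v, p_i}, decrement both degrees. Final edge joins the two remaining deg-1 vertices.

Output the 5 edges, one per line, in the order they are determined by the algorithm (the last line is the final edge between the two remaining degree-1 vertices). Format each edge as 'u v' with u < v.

Initial degrees: {1:2, 2:3, 3:2, 4:1, 5:1, 6:1}
Step 1: smallest deg-1 vertex = 4, p_1 = 1. Add edge {1,4}. Now deg[4]=0, deg[1]=1.
Step 2: smallest deg-1 vertex = 1, p_2 = 3. Add edge {1,3}. Now deg[1]=0, deg[3]=1.
Step 3: smallest deg-1 vertex = 3, p_3 = 2. Add edge {2,3}. Now deg[3]=0, deg[2]=2.
Step 4: smallest deg-1 vertex = 5, p_4 = 2. Add edge {2,5}. Now deg[5]=0, deg[2]=1.
Final: two remaining deg-1 vertices are 2, 6. Add edge {2,6}.

Answer: 1 4
1 3
2 3
2 5
2 6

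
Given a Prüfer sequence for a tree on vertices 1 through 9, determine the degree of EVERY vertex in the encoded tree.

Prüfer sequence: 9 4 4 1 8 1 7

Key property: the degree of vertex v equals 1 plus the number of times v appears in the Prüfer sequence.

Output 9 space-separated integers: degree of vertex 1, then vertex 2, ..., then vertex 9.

Answer: 3 1 1 3 1 1 2 2 2

Derivation:
p_1 = 9: count[9] becomes 1
p_2 = 4: count[4] becomes 1
p_3 = 4: count[4] becomes 2
p_4 = 1: count[1] becomes 1
p_5 = 8: count[8] becomes 1
p_6 = 1: count[1] becomes 2
p_7 = 7: count[7] becomes 1
Degrees (1 + count): deg[1]=1+2=3, deg[2]=1+0=1, deg[3]=1+0=1, deg[4]=1+2=3, deg[5]=1+0=1, deg[6]=1+0=1, deg[7]=1+1=2, deg[8]=1+1=2, deg[9]=1+1=2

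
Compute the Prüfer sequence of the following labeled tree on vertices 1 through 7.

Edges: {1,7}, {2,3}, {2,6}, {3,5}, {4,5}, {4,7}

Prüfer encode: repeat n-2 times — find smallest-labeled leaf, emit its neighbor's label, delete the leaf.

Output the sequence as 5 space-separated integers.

Step 1: leaves = {1,6}. Remove smallest leaf 1, emit neighbor 7.
Step 2: leaves = {6,7}. Remove smallest leaf 6, emit neighbor 2.
Step 3: leaves = {2,7}. Remove smallest leaf 2, emit neighbor 3.
Step 4: leaves = {3,7}. Remove smallest leaf 3, emit neighbor 5.
Step 5: leaves = {5,7}. Remove smallest leaf 5, emit neighbor 4.
Done: 2 vertices remain (4, 7). Sequence = [7 2 3 5 4]

Answer: 7 2 3 5 4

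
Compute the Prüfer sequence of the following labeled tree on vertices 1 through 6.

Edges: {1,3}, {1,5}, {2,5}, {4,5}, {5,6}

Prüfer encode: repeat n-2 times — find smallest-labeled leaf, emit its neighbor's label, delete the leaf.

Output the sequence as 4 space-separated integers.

Step 1: leaves = {2,3,4,6}. Remove smallest leaf 2, emit neighbor 5.
Step 2: leaves = {3,4,6}. Remove smallest leaf 3, emit neighbor 1.
Step 3: leaves = {1,4,6}. Remove smallest leaf 1, emit neighbor 5.
Step 4: leaves = {4,6}. Remove smallest leaf 4, emit neighbor 5.
Done: 2 vertices remain (5, 6). Sequence = [5 1 5 5]

Answer: 5 1 5 5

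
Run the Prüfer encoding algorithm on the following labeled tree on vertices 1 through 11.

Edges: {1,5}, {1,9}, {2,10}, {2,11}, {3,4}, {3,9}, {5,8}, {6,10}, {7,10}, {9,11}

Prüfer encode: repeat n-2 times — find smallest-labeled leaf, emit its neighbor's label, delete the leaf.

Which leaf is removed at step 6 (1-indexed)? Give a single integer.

Answer: 5

Derivation:
Step 1: current leaves = {4,6,7,8}. Remove leaf 4 (neighbor: 3).
Step 2: current leaves = {3,6,7,8}. Remove leaf 3 (neighbor: 9).
Step 3: current leaves = {6,7,8}. Remove leaf 6 (neighbor: 10).
Step 4: current leaves = {7,8}. Remove leaf 7 (neighbor: 10).
Step 5: current leaves = {8,10}. Remove leaf 8 (neighbor: 5).
Step 6: current leaves = {5,10}. Remove leaf 5 (neighbor: 1).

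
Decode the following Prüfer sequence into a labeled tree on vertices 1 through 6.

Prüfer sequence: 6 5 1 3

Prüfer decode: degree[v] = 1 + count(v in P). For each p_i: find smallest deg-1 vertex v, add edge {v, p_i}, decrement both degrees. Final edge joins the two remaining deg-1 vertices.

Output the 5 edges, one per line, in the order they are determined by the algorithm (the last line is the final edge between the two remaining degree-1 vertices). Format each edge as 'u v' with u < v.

Answer: 2 6
4 5
1 5
1 3
3 6

Derivation:
Initial degrees: {1:2, 2:1, 3:2, 4:1, 5:2, 6:2}
Step 1: smallest deg-1 vertex = 2, p_1 = 6. Add edge {2,6}. Now deg[2]=0, deg[6]=1.
Step 2: smallest deg-1 vertex = 4, p_2 = 5. Add edge {4,5}. Now deg[4]=0, deg[5]=1.
Step 3: smallest deg-1 vertex = 5, p_3 = 1. Add edge {1,5}. Now deg[5]=0, deg[1]=1.
Step 4: smallest deg-1 vertex = 1, p_4 = 3. Add edge {1,3}. Now deg[1]=0, deg[3]=1.
Final: two remaining deg-1 vertices are 3, 6. Add edge {3,6}.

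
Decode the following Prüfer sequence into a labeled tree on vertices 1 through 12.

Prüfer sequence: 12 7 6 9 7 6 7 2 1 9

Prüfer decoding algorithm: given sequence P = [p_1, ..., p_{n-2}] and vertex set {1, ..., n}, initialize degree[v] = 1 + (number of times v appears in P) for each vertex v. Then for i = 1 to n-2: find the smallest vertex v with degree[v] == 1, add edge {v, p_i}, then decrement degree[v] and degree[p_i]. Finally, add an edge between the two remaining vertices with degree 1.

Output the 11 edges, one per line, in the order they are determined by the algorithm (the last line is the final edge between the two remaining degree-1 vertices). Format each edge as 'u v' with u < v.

Answer: 3 12
4 7
5 6
8 9
7 10
6 11
6 7
2 7
1 2
1 9
9 12

Derivation:
Initial degrees: {1:2, 2:2, 3:1, 4:1, 5:1, 6:3, 7:4, 8:1, 9:3, 10:1, 11:1, 12:2}
Step 1: smallest deg-1 vertex = 3, p_1 = 12. Add edge {3,12}. Now deg[3]=0, deg[12]=1.
Step 2: smallest deg-1 vertex = 4, p_2 = 7. Add edge {4,7}. Now deg[4]=0, deg[7]=3.
Step 3: smallest deg-1 vertex = 5, p_3 = 6. Add edge {5,6}. Now deg[5]=0, deg[6]=2.
Step 4: smallest deg-1 vertex = 8, p_4 = 9. Add edge {8,9}. Now deg[8]=0, deg[9]=2.
Step 5: smallest deg-1 vertex = 10, p_5 = 7. Add edge {7,10}. Now deg[10]=0, deg[7]=2.
Step 6: smallest deg-1 vertex = 11, p_6 = 6. Add edge {6,11}. Now deg[11]=0, deg[6]=1.
Step 7: smallest deg-1 vertex = 6, p_7 = 7. Add edge {6,7}. Now deg[6]=0, deg[7]=1.
Step 8: smallest deg-1 vertex = 7, p_8 = 2. Add edge {2,7}. Now deg[7]=0, deg[2]=1.
Step 9: smallest deg-1 vertex = 2, p_9 = 1. Add edge {1,2}. Now deg[2]=0, deg[1]=1.
Step 10: smallest deg-1 vertex = 1, p_10 = 9. Add edge {1,9}. Now deg[1]=0, deg[9]=1.
Final: two remaining deg-1 vertices are 9, 12. Add edge {9,12}.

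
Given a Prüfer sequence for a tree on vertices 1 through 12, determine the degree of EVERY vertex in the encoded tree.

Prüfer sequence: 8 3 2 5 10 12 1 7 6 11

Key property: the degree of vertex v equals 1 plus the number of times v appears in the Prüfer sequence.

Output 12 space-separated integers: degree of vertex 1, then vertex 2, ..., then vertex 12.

Answer: 2 2 2 1 2 2 2 2 1 2 2 2

Derivation:
p_1 = 8: count[8] becomes 1
p_2 = 3: count[3] becomes 1
p_3 = 2: count[2] becomes 1
p_4 = 5: count[5] becomes 1
p_5 = 10: count[10] becomes 1
p_6 = 12: count[12] becomes 1
p_7 = 1: count[1] becomes 1
p_8 = 7: count[7] becomes 1
p_9 = 6: count[6] becomes 1
p_10 = 11: count[11] becomes 1
Degrees (1 + count): deg[1]=1+1=2, deg[2]=1+1=2, deg[3]=1+1=2, deg[4]=1+0=1, deg[5]=1+1=2, deg[6]=1+1=2, deg[7]=1+1=2, deg[8]=1+1=2, deg[9]=1+0=1, deg[10]=1+1=2, deg[11]=1+1=2, deg[12]=1+1=2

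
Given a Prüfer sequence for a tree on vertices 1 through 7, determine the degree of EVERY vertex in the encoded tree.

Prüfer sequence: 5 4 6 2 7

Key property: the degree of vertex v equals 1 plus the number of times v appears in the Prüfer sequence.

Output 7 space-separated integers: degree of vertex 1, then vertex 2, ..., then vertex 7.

p_1 = 5: count[5] becomes 1
p_2 = 4: count[4] becomes 1
p_3 = 6: count[6] becomes 1
p_4 = 2: count[2] becomes 1
p_5 = 7: count[7] becomes 1
Degrees (1 + count): deg[1]=1+0=1, deg[2]=1+1=2, deg[3]=1+0=1, deg[4]=1+1=2, deg[5]=1+1=2, deg[6]=1+1=2, deg[7]=1+1=2

Answer: 1 2 1 2 2 2 2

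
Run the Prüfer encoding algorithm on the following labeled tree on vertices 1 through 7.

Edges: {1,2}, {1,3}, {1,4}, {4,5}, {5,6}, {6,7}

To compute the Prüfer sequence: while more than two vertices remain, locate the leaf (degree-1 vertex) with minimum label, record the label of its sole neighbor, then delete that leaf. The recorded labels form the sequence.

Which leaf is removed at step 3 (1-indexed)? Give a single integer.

Step 1: current leaves = {2,3,7}. Remove leaf 2 (neighbor: 1).
Step 2: current leaves = {3,7}. Remove leaf 3 (neighbor: 1).
Step 3: current leaves = {1,7}. Remove leaf 1 (neighbor: 4).

Answer: 1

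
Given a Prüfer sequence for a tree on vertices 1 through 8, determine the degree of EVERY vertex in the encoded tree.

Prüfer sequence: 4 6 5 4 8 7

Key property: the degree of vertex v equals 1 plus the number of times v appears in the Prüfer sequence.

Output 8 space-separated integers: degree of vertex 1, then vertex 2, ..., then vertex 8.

Answer: 1 1 1 3 2 2 2 2

Derivation:
p_1 = 4: count[4] becomes 1
p_2 = 6: count[6] becomes 1
p_3 = 5: count[5] becomes 1
p_4 = 4: count[4] becomes 2
p_5 = 8: count[8] becomes 1
p_6 = 7: count[7] becomes 1
Degrees (1 + count): deg[1]=1+0=1, deg[2]=1+0=1, deg[3]=1+0=1, deg[4]=1+2=3, deg[5]=1+1=2, deg[6]=1+1=2, deg[7]=1+1=2, deg[8]=1+1=2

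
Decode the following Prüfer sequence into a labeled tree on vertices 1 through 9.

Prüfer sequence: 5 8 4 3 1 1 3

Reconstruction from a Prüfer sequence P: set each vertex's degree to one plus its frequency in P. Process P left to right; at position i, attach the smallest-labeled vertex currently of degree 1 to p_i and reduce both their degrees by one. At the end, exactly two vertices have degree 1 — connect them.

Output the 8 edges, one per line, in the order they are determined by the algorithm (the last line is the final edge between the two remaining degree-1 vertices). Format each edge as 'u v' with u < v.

Initial degrees: {1:3, 2:1, 3:3, 4:2, 5:2, 6:1, 7:1, 8:2, 9:1}
Step 1: smallest deg-1 vertex = 2, p_1 = 5. Add edge {2,5}. Now deg[2]=0, deg[5]=1.
Step 2: smallest deg-1 vertex = 5, p_2 = 8. Add edge {5,8}. Now deg[5]=0, deg[8]=1.
Step 3: smallest deg-1 vertex = 6, p_3 = 4. Add edge {4,6}. Now deg[6]=0, deg[4]=1.
Step 4: smallest deg-1 vertex = 4, p_4 = 3. Add edge {3,4}. Now deg[4]=0, deg[3]=2.
Step 5: smallest deg-1 vertex = 7, p_5 = 1. Add edge {1,7}. Now deg[7]=0, deg[1]=2.
Step 6: smallest deg-1 vertex = 8, p_6 = 1. Add edge {1,8}. Now deg[8]=0, deg[1]=1.
Step 7: smallest deg-1 vertex = 1, p_7 = 3. Add edge {1,3}. Now deg[1]=0, deg[3]=1.
Final: two remaining deg-1 vertices are 3, 9. Add edge {3,9}.

Answer: 2 5
5 8
4 6
3 4
1 7
1 8
1 3
3 9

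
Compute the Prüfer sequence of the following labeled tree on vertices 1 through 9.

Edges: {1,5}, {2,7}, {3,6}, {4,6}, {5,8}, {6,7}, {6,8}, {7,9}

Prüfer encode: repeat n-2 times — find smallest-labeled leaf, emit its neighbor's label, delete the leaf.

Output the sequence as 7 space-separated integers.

Answer: 5 7 6 6 8 6 7

Derivation:
Step 1: leaves = {1,2,3,4,9}. Remove smallest leaf 1, emit neighbor 5.
Step 2: leaves = {2,3,4,5,9}. Remove smallest leaf 2, emit neighbor 7.
Step 3: leaves = {3,4,5,9}. Remove smallest leaf 3, emit neighbor 6.
Step 4: leaves = {4,5,9}. Remove smallest leaf 4, emit neighbor 6.
Step 5: leaves = {5,9}. Remove smallest leaf 5, emit neighbor 8.
Step 6: leaves = {8,9}. Remove smallest leaf 8, emit neighbor 6.
Step 7: leaves = {6,9}. Remove smallest leaf 6, emit neighbor 7.
Done: 2 vertices remain (7, 9). Sequence = [5 7 6 6 8 6 7]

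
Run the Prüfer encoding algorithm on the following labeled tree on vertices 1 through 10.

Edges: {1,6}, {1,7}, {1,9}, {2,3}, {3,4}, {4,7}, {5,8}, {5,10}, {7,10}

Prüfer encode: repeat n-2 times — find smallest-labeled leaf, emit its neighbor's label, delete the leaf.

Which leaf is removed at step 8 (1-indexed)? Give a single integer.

Answer: 1

Derivation:
Step 1: current leaves = {2,6,8,9}. Remove leaf 2 (neighbor: 3).
Step 2: current leaves = {3,6,8,9}. Remove leaf 3 (neighbor: 4).
Step 3: current leaves = {4,6,8,9}. Remove leaf 4 (neighbor: 7).
Step 4: current leaves = {6,8,9}. Remove leaf 6 (neighbor: 1).
Step 5: current leaves = {8,9}. Remove leaf 8 (neighbor: 5).
Step 6: current leaves = {5,9}. Remove leaf 5 (neighbor: 10).
Step 7: current leaves = {9,10}. Remove leaf 9 (neighbor: 1).
Step 8: current leaves = {1,10}. Remove leaf 1 (neighbor: 7).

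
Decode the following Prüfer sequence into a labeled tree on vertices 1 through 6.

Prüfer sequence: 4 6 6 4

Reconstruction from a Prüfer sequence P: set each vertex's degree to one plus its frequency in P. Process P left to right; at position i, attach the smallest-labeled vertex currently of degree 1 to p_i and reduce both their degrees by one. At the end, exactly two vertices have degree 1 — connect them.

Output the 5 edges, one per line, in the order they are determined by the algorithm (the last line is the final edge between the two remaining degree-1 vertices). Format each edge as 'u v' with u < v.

Initial degrees: {1:1, 2:1, 3:1, 4:3, 5:1, 6:3}
Step 1: smallest deg-1 vertex = 1, p_1 = 4. Add edge {1,4}. Now deg[1]=0, deg[4]=2.
Step 2: smallest deg-1 vertex = 2, p_2 = 6. Add edge {2,6}. Now deg[2]=0, deg[6]=2.
Step 3: smallest deg-1 vertex = 3, p_3 = 6. Add edge {3,6}. Now deg[3]=0, deg[6]=1.
Step 4: smallest deg-1 vertex = 5, p_4 = 4. Add edge {4,5}. Now deg[5]=0, deg[4]=1.
Final: two remaining deg-1 vertices are 4, 6. Add edge {4,6}.

Answer: 1 4
2 6
3 6
4 5
4 6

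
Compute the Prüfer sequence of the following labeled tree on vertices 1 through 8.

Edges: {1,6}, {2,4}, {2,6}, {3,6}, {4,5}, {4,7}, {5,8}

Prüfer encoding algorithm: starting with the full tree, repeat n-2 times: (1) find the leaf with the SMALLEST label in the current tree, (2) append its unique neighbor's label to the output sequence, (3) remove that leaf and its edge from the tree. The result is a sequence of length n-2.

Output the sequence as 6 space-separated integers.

Answer: 6 6 2 4 4 5

Derivation:
Step 1: leaves = {1,3,7,8}. Remove smallest leaf 1, emit neighbor 6.
Step 2: leaves = {3,7,8}. Remove smallest leaf 3, emit neighbor 6.
Step 3: leaves = {6,7,8}. Remove smallest leaf 6, emit neighbor 2.
Step 4: leaves = {2,7,8}. Remove smallest leaf 2, emit neighbor 4.
Step 5: leaves = {7,8}. Remove smallest leaf 7, emit neighbor 4.
Step 6: leaves = {4,8}. Remove smallest leaf 4, emit neighbor 5.
Done: 2 vertices remain (5, 8). Sequence = [6 6 2 4 4 5]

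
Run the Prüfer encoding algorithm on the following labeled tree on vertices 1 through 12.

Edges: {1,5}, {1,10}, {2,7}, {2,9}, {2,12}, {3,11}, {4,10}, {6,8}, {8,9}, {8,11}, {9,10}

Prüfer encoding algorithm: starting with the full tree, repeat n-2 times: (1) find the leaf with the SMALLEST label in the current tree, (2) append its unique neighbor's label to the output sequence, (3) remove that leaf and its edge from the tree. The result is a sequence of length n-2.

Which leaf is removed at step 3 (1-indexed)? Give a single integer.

Answer: 5

Derivation:
Step 1: current leaves = {3,4,5,6,7,12}. Remove leaf 3 (neighbor: 11).
Step 2: current leaves = {4,5,6,7,11,12}. Remove leaf 4 (neighbor: 10).
Step 3: current leaves = {5,6,7,11,12}. Remove leaf 5 (neighbor: 1).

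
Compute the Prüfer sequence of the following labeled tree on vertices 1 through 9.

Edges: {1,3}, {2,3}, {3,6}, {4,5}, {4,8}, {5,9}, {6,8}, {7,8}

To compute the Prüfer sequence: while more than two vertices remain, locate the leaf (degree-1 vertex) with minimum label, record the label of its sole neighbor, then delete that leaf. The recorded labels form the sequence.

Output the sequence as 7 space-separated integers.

Answer: 3 3 6 8 8 4 5

Derivation:
Step 1: leaves = {1,2,7,9}. Remove smallest leaf 1, emit neighbor 3.
Step 2: leaves = {2,7,9}. Remove smallest leaf 2, emit neighbor 3.
Step 3: leaves = {3,7,9}. Remove smallest leaf 3, emit neighbor 6.
Step 4: leaves = {6,7,9}. Remove smallest leaf 6, emit neighbor 8.
Step 5: leaves = {7,9}. Remove smallest leaf 7, emit neighbor 8.
Step 6: leaves = {8,9}. Remove smallest leaf 8, emit neighbor 4.
Step 7: leaves = {4,9}. Remove smallest leaf 4, emit neighbor 5.
Done: 2 vertices remain (5, 9). Sequence = [3 3 6 8 8 4 5]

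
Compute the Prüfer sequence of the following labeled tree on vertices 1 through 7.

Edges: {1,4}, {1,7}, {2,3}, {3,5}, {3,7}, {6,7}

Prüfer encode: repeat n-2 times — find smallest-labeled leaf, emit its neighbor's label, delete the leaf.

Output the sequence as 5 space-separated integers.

Step 1: leaves = {2,4,5,6}. Remove smallest leaf 2, emit neighbor 3.
Step 2: leaves = {4,5,6}. Remove smallest leaf 4, emit neighbor 1.
Step 3: leaves = {1,5,6}. Remove smallest leaf 1, emit neighbor 7.
Step 4: leaves = {5,6}. Remove smallest leaf 5, emit neighbor 3.
Step 5: leaves = {3,6}. Remove smallest leaf 3, emit neighbor 7.
Done: 2 vertices remain (6, 7). Sequence = [3 1 7 3 7]

Answer: 3 1 7 3 7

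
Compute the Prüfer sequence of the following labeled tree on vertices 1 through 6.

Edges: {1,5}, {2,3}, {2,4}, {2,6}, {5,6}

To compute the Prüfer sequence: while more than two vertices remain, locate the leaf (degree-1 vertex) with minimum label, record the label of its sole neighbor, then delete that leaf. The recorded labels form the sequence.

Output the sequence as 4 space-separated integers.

Step 1: leaves = {1,3,4}. Remove smallest leaf 1, emit neighbor 5.
Step 2: leaves = {3,4,5}. Remove smallest leaf 3, emit neighbor 2.
Step 3: leaves = {4,5}. Remove smallest leaf 4, emit neighbor 2.
Step 4: leaves = {2,5}. Remove smallest leaf 2, emit neighbor 6.
Done: 2 vertices remain (5, 6). Sequence = [5 2 2 6]

Answer: 5 2 2 6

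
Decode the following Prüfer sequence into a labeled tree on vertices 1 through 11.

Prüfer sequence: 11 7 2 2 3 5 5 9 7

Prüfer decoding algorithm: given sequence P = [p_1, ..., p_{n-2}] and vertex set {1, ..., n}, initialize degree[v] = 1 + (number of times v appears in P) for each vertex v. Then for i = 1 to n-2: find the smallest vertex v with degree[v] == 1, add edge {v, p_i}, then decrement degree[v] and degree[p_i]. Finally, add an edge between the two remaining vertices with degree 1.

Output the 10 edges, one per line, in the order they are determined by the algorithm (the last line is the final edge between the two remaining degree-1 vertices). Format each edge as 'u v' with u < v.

Answer: 1 11
4 7
2 6
2 8
2 3
3 5
5 10
5 9
7 9
7 11

Derivation:
Initial degrees: {1:1, 2:3, 3:2, 4:1, 5:3, 6:1, 7:3, 8:1, 9:2, 10:1, 11:2}
Step 1: smallest deg-1 vertex = 1, p_1 = 11. Add edge {1,11}. Now deg[1]=0, deg[11]=1.
Step 2: smallest deg-1 vertex = 4, p_2 = 7. Add edge {4,7}. Now deg[4]=0, deg[7]=2.
Step 3: smallest deg-1 vertex = 6, p_3 = 2. Add edge {2,6}. Now deg[6]=0, deg[2]=2.
Step 4: smallest deg-1 vertex = 8, p_4 = 2. Add edge {2,8}. Now deg[8]=0, deg[2]=1.
Step 5: smallest deg-1 vertex = 2, p_5 = 3. Add edge {2,3}. Now deg[2]=0, deg[3]=1.
Step 6: smallest deg-1 vertex = 3, p_6 = 5. Add edge {3,5}. Now deg[3]=0, deg[5]=2.
Step 7: smallest deg-1 vertex = 10, p_7 = 5. Add edge {5,10}. Now deg[10]=0, deg[5]=1.
Step 8: smallest deg-1 vertex = 5, p_8 = 9. Add edge {5,9}. Now deg[5]=0, deg[9]=1.
Step 9: smallest deg-1 vertex = 9, p_9 = 7. Add edge {7,9}. Now deg[9]=0, deg[7]=1.
Final: two remaining deg-1 vertices are 7, 11. Add edge {7,11}.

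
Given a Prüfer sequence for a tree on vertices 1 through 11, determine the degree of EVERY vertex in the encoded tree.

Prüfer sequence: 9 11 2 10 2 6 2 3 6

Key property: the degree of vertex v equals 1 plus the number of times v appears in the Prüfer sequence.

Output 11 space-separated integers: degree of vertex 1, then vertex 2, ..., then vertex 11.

p_1 = 9: count[9] becomes 1
p_2 = 11: count[11] becomes 1
p_3 = 2: count[2] becomes 1
p_4 = 10: count[10] becomes 1
p_5 = 2: count[2] becomes 2
p_6 = 6: count[6] becomes 1
p_7 = 2: count[2] becomes 3
p_8 = 3: count[3] becomes 1
p_9 = 6: count[6] becomes 2
Degrees (1 + count): deg[1]=1+0=1, deg[2]=1+3=4, deg[3]=1+1=2, deg[4]=1+0=1, deg[5]=1+0=1, deg[6]=1+2=3, deg[7]=1+0=1, deg[8]=1+0=1, deg[9]=1+1=2, deg[10]=1+1=2, deg[11]=1+1=2

Answer: 1 4 2 1 1 3 1 1 2 2 2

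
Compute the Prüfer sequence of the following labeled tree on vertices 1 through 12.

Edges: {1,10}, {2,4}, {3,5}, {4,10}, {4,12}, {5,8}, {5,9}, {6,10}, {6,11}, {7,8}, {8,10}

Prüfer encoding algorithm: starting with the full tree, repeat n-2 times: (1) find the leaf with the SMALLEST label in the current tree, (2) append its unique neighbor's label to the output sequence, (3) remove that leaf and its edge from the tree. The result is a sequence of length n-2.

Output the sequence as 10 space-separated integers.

Answer: 10 4 5 8 5 8 10 6 10 4

Derivation:
Step 1: leaves = {1,2,3,7,9,11,12}. Remove smallest leaf 1, emit neighbor 10.
Step 2: leaves = {2,3,7,9,11,12}. Remove smallest leaf 2, emit neighbor 4.
Step 3: leaves = {3,7,9,11,12}. Remove smallest leaf 3, emit neighbor 5.
Step 4: leaves = {7,9,11,12}. Remove smallest leaf 7, emit neighbor 8.
Step 5: leaves = {9,11,12}. Remove smallest leaf 9, emit neighbor 5.
Step 6: leaves = {5,11,12}. Remove smallest leaf 5, emit neighbor 8.
Step 7: leaves = {8,11,12}. Remove smallest leaf 8, emit neighbor 10.
Step 8: leaves = {11,12}. Remove smallest leaf 11, emit neighbor 6.
Step 9: leaves = {6,12}. Remove smallest leaf 6, emit neighbor 10.
Step 10: leaves = {10,12}. Remove smallest leaf 10, emit neighbor 4.
Done: 2 vertices remain (4, 12). Sequence = [10 4 5 8 5 8 10 6 10 4]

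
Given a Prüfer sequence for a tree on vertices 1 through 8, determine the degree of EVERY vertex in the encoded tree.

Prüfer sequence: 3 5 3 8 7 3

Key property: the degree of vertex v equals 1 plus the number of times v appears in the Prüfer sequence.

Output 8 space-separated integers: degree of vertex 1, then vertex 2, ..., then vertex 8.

p_1 = 3: count[3] becomes 1
p_2 = 5: count[5] becomes 1
p_3 = 3: count[3] becomes 2
p_4 = 8: count[8] becomes 1
p_5 = 7: count[7] becomes 1
p_6 = 3: count[3] becomes 3
Degrees (1 + count): deg[1]=1+0=1, deg[2]=1+0=1, deg[3]=1+3=4, deg[4]=1+0=1, deg[5]=1+1=2, deg[6]=1+0=1, deg[7]=1+1=2, deg[8]=1+1=2

Answer: 1 1 4 1 2 1 2 2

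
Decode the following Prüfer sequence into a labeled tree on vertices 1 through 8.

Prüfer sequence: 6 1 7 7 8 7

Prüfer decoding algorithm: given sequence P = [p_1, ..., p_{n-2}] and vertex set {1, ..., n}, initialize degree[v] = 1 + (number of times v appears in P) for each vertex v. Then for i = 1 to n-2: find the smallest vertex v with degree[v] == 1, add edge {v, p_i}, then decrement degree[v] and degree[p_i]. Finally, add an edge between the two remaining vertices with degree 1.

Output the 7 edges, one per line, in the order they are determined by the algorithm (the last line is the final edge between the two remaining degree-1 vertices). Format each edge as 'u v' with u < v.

Answer: 2 6
1 3
1 7
4 7
5 8
6 7
7 8

Derivation:
Initial degrees: {1:2, 2:1, 3:1, 4:1, 5:1, 6:2, 7:4, 8:2}
Step 1: smallest deg-1 vertex = 2, p_1 = 6. Add edge {2,6}. Now deg[2]=0, deg[6]=1.
Step 2: smallest deg-1 vertex = 3, p_2 = 1. Add edge {1,3}. Now deg[3]=0, deg[1]=1.
Step 3: smallest deg-1 vertex = 1, p_3 = 7. Add edge {1,7}. Now deg[1]=0, deg[7]=3.
Step 4: smallest deg-1 vertex = 4, p_4 = 7. Add edge {4,7}. Now deg[4]=0, deg[7]=2.
Step 5: smallest deg-1 vertex = 5, p_5 = 8. Add edge {5,8}. Now deg[5]=0, deg[8]=1.
Step 6: smallest deg-1 vertex = 6, p_6 = 7. Add edge {6,7}. Now deg[6]=0, deg[7]=1.
Final: two remaining deg-1 vertices are 7, 8. Add edge {7,8}.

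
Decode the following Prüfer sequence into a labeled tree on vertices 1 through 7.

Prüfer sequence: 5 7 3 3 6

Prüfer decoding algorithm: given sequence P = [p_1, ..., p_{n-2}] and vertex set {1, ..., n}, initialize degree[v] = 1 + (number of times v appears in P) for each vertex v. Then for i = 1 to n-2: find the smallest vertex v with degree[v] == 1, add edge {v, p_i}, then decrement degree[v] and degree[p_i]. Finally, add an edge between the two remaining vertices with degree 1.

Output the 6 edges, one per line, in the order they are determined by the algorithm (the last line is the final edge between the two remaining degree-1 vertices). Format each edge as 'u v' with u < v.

Initial degrees: {1:1, 2:1, 3:3, 4:1, 5:2, 6:2, 7:2}
Step 1: smallest deg-1 vertex = 1, p_1 = 5. Add edge {1,5}. Now deg[1]=0, deg[5]=1.
Step 2: smallest deg-1 vertex = 2, p_2 = 7. Add edge {2,7}. Now deg[2]=0, deg[7]=1.
Step 3: smallest deg-1 vertex = 4, p_3 = 3. Add edge {3,4}. Now deg[4]=0, deg[3]=2.
Step 4: smallest deg-1 vertex = 5, p_4 = 3. Add edge {3,5}. Now deg[5]=0, deg[3]=1.
Step 5: smallest deg-1 vertex = 3, p_5 = 6. Add edge {3,6}. Now deg[3]=0, deg[6]=1.
Final: two remaining deg-1 vertices are 6, 7. Add edge {6,7}.

Answer: 1 5
2 7
3 4
3 5
3 6
6 7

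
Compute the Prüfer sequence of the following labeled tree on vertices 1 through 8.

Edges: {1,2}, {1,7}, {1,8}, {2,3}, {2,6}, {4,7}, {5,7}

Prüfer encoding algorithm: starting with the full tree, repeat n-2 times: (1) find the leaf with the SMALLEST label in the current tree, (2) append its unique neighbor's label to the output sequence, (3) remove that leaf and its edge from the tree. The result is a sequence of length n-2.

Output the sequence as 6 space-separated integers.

Answer: 2 7 7 2 1 1

Derivation:
Step 1: leaves = {3,4,5,6,8}. Remove smallest leaf 3, emit neighbor 2.
Step 2: leaves = {4,5,6,8}. Remove smallest leaf 4, emit neighbor 7.
Step 3: leaves = {5,6,8}. Remove smallest leaf 5, emit neighbor 7.
Step 4: leaves = {6,7,8}. Remove smallest leaf 6, emit neighbor 2.
Step 5: leaves = {2,7,8}. Remove smallest leaf 2, emit neighbor 1.
Step 6: leaves = {7,8}. Remove smallest leaf 7, emit neighbor 1.
Done: 2 vertices remain (1, 8). Sequence = [2 7 7 2 1 1]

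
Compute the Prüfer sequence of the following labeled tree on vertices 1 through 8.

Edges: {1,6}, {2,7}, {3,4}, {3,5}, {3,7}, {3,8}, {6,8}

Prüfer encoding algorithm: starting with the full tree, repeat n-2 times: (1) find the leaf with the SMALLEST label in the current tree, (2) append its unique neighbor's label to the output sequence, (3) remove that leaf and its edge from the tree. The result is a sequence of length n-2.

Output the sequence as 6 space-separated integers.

Answer: 6 7 3 3 8 3

Derivation:
Step 1: leaves = {1,2,4,5}. Remove smallest leaf 1, emit neighbor 6.
Step 2: leaves = {2,4,5,6}. Remove smallest leaf 2, emit neighbor 7.
Step 3: leaves = {4,5,6,7}. Remove smallest leaf 4, emit neighbor 3.
Step 4: leaves = {5,6,7}. Remove smallest leaf 5, emit neighbor 3.
Step 5: leaves = {6,7}. Remove smallest leaf 6, emit neighbor 8.
Step 6: leaves = {7,8}. Remove smallest leaf 7, emit neighbor 3.
Done: 2 vertices remain (3, 8). Sequence = [6 7 3 3 8 3]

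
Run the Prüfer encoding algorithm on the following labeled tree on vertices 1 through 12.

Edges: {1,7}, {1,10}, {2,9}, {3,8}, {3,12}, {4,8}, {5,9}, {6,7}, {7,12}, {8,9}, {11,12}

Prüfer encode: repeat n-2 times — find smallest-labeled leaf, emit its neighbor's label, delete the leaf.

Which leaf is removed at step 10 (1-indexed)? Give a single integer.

Step 1: current leaves = {2,4,5,6,10,11}. Remove leaf 2 (neighbor: 9).
Step 2: current leaves = {4,5,6,10,11}. Remove leaf 4 (neighbor: 8).
Step 3: current leaves = {5,6,10,11}. Remove leaf 5 (neighbor: 9).
Step 4: current leaves = {6,9,10,11}. Remove leaf 6 (neighbor: 7).
Step 5: current leaves = {9,10,11}. Remove leaf 9 (neighbor: 8).
Step 6: current leaves = {8,10,11}. Remove leaf 8 (neighbor: 3).
Step 7: current leaves = {3,10,11}. Remove leaf 3 (neighbor: 12).
Step 8: current leaves = {10,11}. Remove leaf 10 (neighbor: 1).
Step 9: current leaves = {1,11}. Remove leaf 1 (neighbor: 7).
Step 10: current leaves = {7,11}. Remove leaf 7 (neighbor: 12).

Answer: 7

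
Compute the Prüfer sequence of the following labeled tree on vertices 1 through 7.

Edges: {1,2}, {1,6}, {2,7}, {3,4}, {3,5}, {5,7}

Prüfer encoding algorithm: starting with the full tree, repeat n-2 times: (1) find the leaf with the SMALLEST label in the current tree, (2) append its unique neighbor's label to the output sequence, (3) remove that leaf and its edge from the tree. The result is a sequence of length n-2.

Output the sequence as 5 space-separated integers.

Answer: 3 5 7 1 2

Derivation:
Step 1: leaves = {4,6}. Remove smallest leaf 4, emit neighbor 3.
Step 2: leaves = {3,6}. Remove smallest leaf 3, emit neighbor 5.
Step 3: leaves = {5,6}. Remove smallest leaf 5, emit neighbor 7.
Step 4: leaves = {6,7}. Remove smallest leaf 6, emit neighbor 1.
Step 5: leaves = {1,7}. Remove smallest leaf 1, emit neighbor 2.
Done: 2 vertices remain (2, 7). Sequence = [3 5 7 1 2]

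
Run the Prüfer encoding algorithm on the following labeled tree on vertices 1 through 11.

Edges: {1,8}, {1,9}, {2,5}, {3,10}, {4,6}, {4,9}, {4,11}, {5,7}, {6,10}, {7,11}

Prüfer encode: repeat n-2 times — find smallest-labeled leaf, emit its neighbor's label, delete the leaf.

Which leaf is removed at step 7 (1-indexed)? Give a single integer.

Step 1: current leaves = {2,3,8}. Remove leaf 2 (neighbor: 5).
Step 2: current leaves = {3,5,8}. Remove leaf 3 (neighbor: 10).
Step 3: current leaves = {5,8,10}. Remove leaf 5 (neighbor: 7).
Step 4: current leaves = {7,8,10}. Remove leaf 7 (neighbor: 11).
Step 5: current leaves = {8,10,11}. Remove leaf 8 (neighbor: 1).
Step 6: current leaves = {1,10,11}. Remove leaf 1 (neighbor: 9).
Step 7: current leaves = {9,10,11}. Remove leaf 9 (neighbor: 4).

Answer: 9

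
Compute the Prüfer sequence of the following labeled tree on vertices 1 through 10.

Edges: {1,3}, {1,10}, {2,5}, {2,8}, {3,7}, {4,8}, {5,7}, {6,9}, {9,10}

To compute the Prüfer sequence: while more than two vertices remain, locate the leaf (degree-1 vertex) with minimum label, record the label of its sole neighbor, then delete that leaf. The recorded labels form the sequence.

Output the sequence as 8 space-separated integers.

Answer: 8 9 2 5 7 3 1 10

Derivation:
Step 1: leaves = {4,6}. Remove smallest leaf 4, emit neighbor 8.
Step 2: leaves = {6,8}. Remove smallest leaf 6, emit neighbor 9.
Step 3: leaves = {8,9}. Remove smallest leaf 8, emit neighbor 2.
Step 4: leaves = {2,9}. Remove smallest leaf 2, emit neighbor 5.
Step 5: leaves = {5,9}. Remove smallest leaf 5, emit neighbor 7.
Step 6: leaves = {7,9}. Remove smallest leaf 7, emit neighbor 3.
Step 7: leaves = {3,9}. Remove smallest leaf 3, emit neighbor 1.
Step 8: leaves = {1,9}. Remove smallest leaf 1, emit neighbor 10.
Done: 2 vertices remain (9, 10). Sequence = [8 9 2 5 7 3 1 10]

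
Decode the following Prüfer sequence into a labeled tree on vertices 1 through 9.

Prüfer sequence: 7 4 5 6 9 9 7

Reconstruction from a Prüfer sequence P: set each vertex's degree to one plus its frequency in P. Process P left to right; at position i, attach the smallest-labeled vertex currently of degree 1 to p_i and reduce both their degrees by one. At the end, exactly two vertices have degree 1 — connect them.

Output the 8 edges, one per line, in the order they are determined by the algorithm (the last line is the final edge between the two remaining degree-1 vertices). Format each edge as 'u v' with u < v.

Initial degrees: {1:1, 2:1, 3:1, 4:2, 5:2, 6:2, 7:3, 8:1, 9:3}
Step 1: smallest deg-1 vertex = 1, p_1 = 7. Add edge {1,7}. Now deg[1]=0, deg[7]=2.
Step 2: smallest deg-1 vertex = 2, p_2 = 4. Add edge {2,4}. Now deg[2]=0, deg[4]=1.
Step 3: smallest deg-1 vertex = 3, p_3 = 5. Add edge {3,5}. Now deg[3]=0, deg[5]=1.
Step 4: smallest deg-1 vertex = 4, p_4 = 6. Add edge {4,6}. Now deg[4]=0, deg[6]=1.
Step 5: smallest deg-1 vertex = 5, p_5 = 9. Add edge {5,9}. Now deg[5]=0, deg[9]=2.
Step 6: smallest deg-1 vertex = 6, p_6 = 9. Add edge {6,9}. Now deg[6]=0, deg[9]=1.
Step 7: smallest deg-1 vertex = 8, p_7 = 7. Add edge {7,8}. Now deg[8]=0, deg[7]=1.
Final: two remaining deg-1 vertices are 7, 9. Add edge {7,9}.

Answer: 1 7
2 4
3 5
4 6
5 9
6 9
7 8
7 9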